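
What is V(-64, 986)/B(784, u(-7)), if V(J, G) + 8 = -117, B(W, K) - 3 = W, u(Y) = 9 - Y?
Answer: -125/787 ≈ -0.15883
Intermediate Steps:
B(W, K) = 3 + W
V(J, G) = -125 (V(J, G) = -8 - 117 = -125)
V(-64, 986)/B(784, u(-7)) = -125/(3 + 784) = -125/787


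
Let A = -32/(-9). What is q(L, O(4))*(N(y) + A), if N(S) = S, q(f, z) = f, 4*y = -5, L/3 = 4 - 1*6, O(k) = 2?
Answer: -83/6 ≈ -13.833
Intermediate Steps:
L = -6 (L = 3*(4 - 1*6) = 3*(4 - 6) = 3*(-2) = -6)
y = -5/4 (y = (¼)*(-5) = -5/4 ≈ -1.2500)
A = 32/9 (A = -32*(-⅑) = 32/9 ≈ 3.5556)
q(L, O(4))*(N(y) + A) = -6*(-5/4 + 32/9) = -6*83/36 = -83/6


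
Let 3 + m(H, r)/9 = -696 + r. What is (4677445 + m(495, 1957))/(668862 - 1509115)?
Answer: -4688767/840253 ≈ -5.5802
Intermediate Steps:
m(H, r) = -6291 + 9*r (m(H, r) = -27 + 9*(-696 + r) = -27 + (-6264 + 9*r) = -6291 + 9*r)
(4677445 + m(495, 1957))/(668862 - 1509115) = (4677445 + (-6291 + 9*1957))/(668862 - 1509115) = (4677445 + (-6291 + 17613))/(-840253) = (4677445 + 11322)*(-1/840253) = 4688767*(-1/840253) = -4688767/840253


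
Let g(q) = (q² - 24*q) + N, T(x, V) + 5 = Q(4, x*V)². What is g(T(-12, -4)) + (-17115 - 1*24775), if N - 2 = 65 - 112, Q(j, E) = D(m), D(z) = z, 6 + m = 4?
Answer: -41910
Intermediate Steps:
m = -2 (m = -6 + 4 = -2)
Q(j, E) = -2
T(x, V) = -1 (T(x, V) = -5 + (-2)² = -5 + 4 = -1)
N = -45 (N = 2 + (65 - 112) = 2 - 47 = -45)
g(q) = -45 + q² - 24*q (g(q) = (q² - 24*q) - 45 = -45 + q² - 24*q)
g(T(-12, -4)) + (-17115 - 1*24775) = (-45 + (-1)² - 24*(-1)) + (-17115 - 1*24775) = (-45 + 1 + 24) + (-17115 - 24775) = -20 - 41890 = -41910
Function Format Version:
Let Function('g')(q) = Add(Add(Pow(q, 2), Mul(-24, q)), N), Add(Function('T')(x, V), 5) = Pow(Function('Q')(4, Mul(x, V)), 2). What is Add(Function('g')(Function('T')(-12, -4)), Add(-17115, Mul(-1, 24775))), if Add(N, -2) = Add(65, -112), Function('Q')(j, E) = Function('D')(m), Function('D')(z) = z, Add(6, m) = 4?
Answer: -41910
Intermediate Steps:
m = -2 (m = Add(-6, 4) = -2)
Function('Q')(j, E) = -2
Function('T')(x, V) = -1 (Function('T')(x, V) = Add(-5, Pow(-2, 2)) = Add(-5, 4) = -1)
N = -45 (N = Add(2, Add(65, -112)) = Add(2, -47) = -45)
Function('g')(q) = Add(-45, Pow(q, 2), Mul(-24, q)) (Function('g')(q) = Add(Add(Pow(q, 2), Mul(-24, q)), -45) = Add(-45, Pow(q, 2), Mul(-24, q)))
Add(Function('g')(Function('T')(-12, -4)), Add(-17115, Mul(-1, 24775))) = Add(Add(-45, Pow(-1, 2), Mul(-24, -1)), Add(-17115, Mul(-1, 24775))) = Add(Add(-45, 1, 24), Add(-17115, -24775)) = Add(-20, -41890) = -41910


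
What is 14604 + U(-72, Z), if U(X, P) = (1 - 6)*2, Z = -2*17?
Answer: 14594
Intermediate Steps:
Z = -34
U(X, P) = -10 (U(X, P) = -5*2 = -10)
14604 + U(-72, Z) = 14604 - 10 = 14594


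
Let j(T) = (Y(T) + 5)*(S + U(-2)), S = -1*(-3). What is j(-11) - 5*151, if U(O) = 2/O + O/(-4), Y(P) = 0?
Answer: -1485/2 ≈ -742.50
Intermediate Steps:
S = 3
U(O) = 2/O - O/4 (U(O) = 2/O + O*(-1/4) = 2/O - O/4)
j(T) = 25/2 (j(T) = (0 + 5)*(3 + (2/(-2) - 1/4*(-2))) = 5*(3 + (2*(-1/2) + 1/2)) = 5*(3 + (-1 + 1/2)) = 5*(3 - 1/2) = 5*(5/2) = 25/2)
j(-11) - 5*151 = 25/2 - 5*151 = 25/2 - 755 = -1485/2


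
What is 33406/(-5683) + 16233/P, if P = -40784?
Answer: -1454682443/231775472 ≈ -6.2763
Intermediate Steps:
33406/(-5683) + 16233/P = 33406/(-5683) + 16233/(-40784) = 33406*(-1/5683) + 16233*(-1/40784) = -33406/5683 - 16233/40784 = -1454682443/231775472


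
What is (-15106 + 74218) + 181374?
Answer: 240486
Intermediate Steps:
(-15106 + 74218) + 181374 = 59112 + 181374 = 240486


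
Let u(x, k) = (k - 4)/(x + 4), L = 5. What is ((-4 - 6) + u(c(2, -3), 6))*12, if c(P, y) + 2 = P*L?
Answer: -118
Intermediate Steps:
c(P, y) = -2 + 5*P (c(P, y) = -2 + P*5 = -2 + 5*P)
u(x, k) = (-4 + k)/(4 + x)
((-4 - 6) + u(c(2, -3), 6))*12 = ((-4 - 6) + (-4 + 6)/(4 + (-2 + 5*2)))*12 = (-10 + 2/(4 + (-2 + 10)))*12 = (-10 + 2/(4 + 8))*12 = (-10 + 2/12)*12 = (-10 + (1/12)*2)*12 = (-10 + 1/6)*12 = -59/6*12 = -118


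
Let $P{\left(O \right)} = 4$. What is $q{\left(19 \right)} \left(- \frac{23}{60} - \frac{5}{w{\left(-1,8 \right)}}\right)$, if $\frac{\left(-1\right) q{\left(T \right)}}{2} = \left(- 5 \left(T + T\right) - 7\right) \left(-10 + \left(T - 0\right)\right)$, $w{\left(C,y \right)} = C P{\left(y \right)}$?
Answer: $\frac{15366}{5} \approx 3073.2$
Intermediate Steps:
$w{\left(C,y \right)} = 4 C$ ($w{\left(C,y \right)} = C 4 = 4 C$)
$q{\left(T \right)} = - 2 \left(-10 + T\right) \left(-7 - 10 T\right)$ ($q{\left(T \right)} = - 2 \left(- 5 \left(T + T\right) - 7\right) \left(-10 + \left(T - 0\right)\right) = - 2 \left(- 5 \cdot 2 T - 7\right) \left(-10 + \left(T + 0\right)\right) = - 2 \left(- 10 T - 7\right) \left(-10 + T\right) = - 2 \left(-7 - 10 T\right) \left(-10 + T\right) = - 2 \left(-10 + T\right) \left(-7 - 10 T\right)$)
$q{\left(19 \right)} \left(- \frac{23}{60} - \frac{5}{w{\left(-1,8 \right)}}\right) = \left(-140 - 3534 + 20 \cdot 19^{2}\right) \left(- \frac{23}{60} - \frac{5}{4 \left(-1\right)}\right) = \left(-140 - 3534 + 20 \cdot 361\right) \left(\left(-23\right) \frac{1}{60} - \frac{5}{-4}\right) = \left(-140 - 3534 + 7220\right) \left(- \frac{23}{60} - - \frac{5}{4}\right) = 3546 \left(- \frac{23}{60} + \frac{5}{4}\right) = 3546 \cdot \frac{13}{15} = \frac{15366}{5}$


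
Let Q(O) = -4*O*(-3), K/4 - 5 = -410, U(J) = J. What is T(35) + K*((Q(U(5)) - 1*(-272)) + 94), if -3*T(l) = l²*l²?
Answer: -3570985/3 ≈ -1.1903e+6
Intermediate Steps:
K = -1620 (K = 20 + 4*(-410) = 20 - 1640 = -1620)
Q(O) = 12*O
T(l) = -l⁴/3 (T(l) = -l²*l²/3 = -l⁴/3)
T(35) + K*((Q(U(5)) - 1*(-272)) + 94) = -⅓*35⁴ - 1620*((12*5 - 1*(-272)) + 94) = -⅓*1500625 - 1620*((60 + 272) + 94) = -1500625/3 - 1620*(332 + 94) = -1500625/3 - 1620*426 = -1500625/3 - 690120 = -3570985/3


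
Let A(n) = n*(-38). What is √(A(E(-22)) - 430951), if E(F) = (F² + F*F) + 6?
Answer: I*√467963 ≈ 684.08*I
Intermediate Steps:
E(F) = 6 + 2*F² (E(F) = (F² + F²) + 6 = 2*F² + 6 = 6 + 2*F²)
A(n) = -38*n
√(A(E(-22)) - 430951) = √(-38*(6 + 2*(-22)²) - 430951) = √(-38*(6 + 2*484) - 430951) = √(-38*(6 + 968) - 430951) = √(-38*974 - 430951) = √(-37012 - 430951) = √(-467963) = I*√467963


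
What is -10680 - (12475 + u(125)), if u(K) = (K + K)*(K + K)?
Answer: -85655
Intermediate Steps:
u(K) = 4*K² (u(K) = (2*K)*(2*K) = 4*K²)
-10680 - (12475 + u(125)) = -10680 - (12475 + 4*125²) = -10680 - (12475 + 4*15625) = -10680 - (12475 + 62500) = -10680 - 1*74975 = -10680 - 74975 = -85655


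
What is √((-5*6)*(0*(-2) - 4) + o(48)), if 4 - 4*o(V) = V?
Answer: √109 ≈ 10.440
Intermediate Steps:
o(V) = 1 - V/4
√((-5*6)*(0*(-2) - 4) + o(48)) = √((-5*6)*(0*(-2) - 4) + (1 - ¼*48)) = √(-30*(0 - 4) + (1 - 12)) = √(-30*(-4) - 11) = √(120 - 11) = √109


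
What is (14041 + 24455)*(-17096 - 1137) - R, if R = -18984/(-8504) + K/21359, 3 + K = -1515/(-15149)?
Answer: -241419243590596843371/343952242933 ≈ -7.0190e+8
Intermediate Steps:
K = -43932/15149 (K = -3 - 1515/(-15149) = -3 - 1515*(-1/15149) = -3 + 1515/15149 = -43932/15149 ≈ -2.9000)
R = 767778956427/343952242933 (R = -18984/(-8504) - 43932/15149/21359 = -18984*(-1/8504) - 43932/15149*1/21359 = 2373/1063 - 43932/323567491 = 767778956427/343952242933 ≈ 2.2322)
(14041 + 24455)*(-17096 - 1137) - R = (14041 + 24455)*(-17096 - 1137) - 1*767778956427/343952242933 = 38496*(-18233) - 767778956427/343952242933 = -701897568 - 767778956427/343952242933 = -241419243590596843371/343952242933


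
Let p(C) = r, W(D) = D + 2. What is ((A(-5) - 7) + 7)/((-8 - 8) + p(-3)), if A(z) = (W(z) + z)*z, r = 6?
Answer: -4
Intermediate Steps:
W(D) = 2 + D
p(C) = 6
A(z) = z*(2 + 2*z) (A(z) = ((2 + z) + z)*z = (2 + 2*z)*z = z*(2 + 2*z))
((A(-5) - 7) + 7)/((-8 - 8) + p(-3)) = ((2*(-5)*(1 - 5) - 7) + 7)/((-8 - 8) + 6) = ((2*(-5)*(-4) - 7) + 7)/(-16 + 6) = ((40 - 7) + 7)/(-10) = (33 + 7)*(-1/10) = 40*(-1/10) = -4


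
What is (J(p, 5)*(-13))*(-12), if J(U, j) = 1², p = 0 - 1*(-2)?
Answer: 156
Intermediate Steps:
p = 2 (p = 0 + 2 = 2)
J(U, j) = 1
(J(p, 5)*(-13))*(-12) = (1*(-13))*(-12) = -13*(-12) = 156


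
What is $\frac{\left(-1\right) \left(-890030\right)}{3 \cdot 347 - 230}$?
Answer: $\frac{890030}{811} \approx 1097.4$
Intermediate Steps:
$\frac{\left(-1\right) \left(-890030\right)}{3 \cdot 347 - 230} = \frac{890030}{1041 - 230} = \frac{890030}{811}$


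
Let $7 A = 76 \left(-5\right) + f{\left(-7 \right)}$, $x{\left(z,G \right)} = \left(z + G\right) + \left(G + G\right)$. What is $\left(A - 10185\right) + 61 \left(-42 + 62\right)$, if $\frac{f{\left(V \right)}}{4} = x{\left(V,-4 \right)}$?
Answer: $- \frac{63211}{7} \approx -9030.1$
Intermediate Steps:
$x{\left(z,G \right)} = z + 3 G$ ($x{\left(z,G \right)} = \left(G + z\right) + 2 G = z + 3 G$)
$f{\left(V \right)} = -48 + 4 V$ ($f{\left(V \right)} = 4 \left(V + 3 \left(-4\right)\right) = 4 \left(V - 12\right) = 4 \left(-12 + V\right) = -48 + 4 V$)
$A = - \frac{456}{7}$ ($A = \frac{76 \left(-5\right) + \left(-48 + 4 \left(-7\right)\right)}{7} = \frac{-380 - 76}{7} = \frac{1}{7} \left(-456\right) = - \frac{456}{7} \approx -65.143$)
$\left(A - 10185\right) + 61 \left(-42 + 62\right) = \left(- \frac{456}{7} - 10185\right) + 61 \left(-42 + 62\right) = - \frac{71751}{7} + 61 \cdot 20 = - \frac{71751}{7} + 1220 = - \frac{63211}{7}$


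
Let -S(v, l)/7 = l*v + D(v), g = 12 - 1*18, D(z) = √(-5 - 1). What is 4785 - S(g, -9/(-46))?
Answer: 109866/23 + 7*I*√6 ≈ 4776.8 + 17.146*I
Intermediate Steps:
D(z) = I*√6 (D(z) = √(-6) = I*√6)
g = -6 (g = 12 - 18 = -6)
S(v, l) = -7*I*√6 - 7*l*v (S(v, l) = -7*(l*v + I*√6) = -7*(I*√6 + l*v) = -7*I*√6 - 7*l*v)
4785 - S(g, -9/(-46)) = 4785 - (-7*I*√6 - 7*(-9/(-46))*(-6)) = 4785 - (-7*I*√6 - 7*(-9*(-1/46))*(-6)) = 4785 - (-7*I*√6 - 7*9/46*(-6)) = 4785 - (-7*I*√6 + 189/23) = 4785 - (189/23 - 7*I*√6) = 4785 + (-189/23 + 7*I*√6) = 109866/23 + 7*I*√6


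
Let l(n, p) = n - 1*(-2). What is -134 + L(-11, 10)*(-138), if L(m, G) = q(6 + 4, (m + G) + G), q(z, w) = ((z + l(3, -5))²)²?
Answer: -6986384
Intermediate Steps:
l(n, p) = 2 + n (l(n, p) = n + 2 = 2 + n)
q(z, w) = (5 + z)⁴ (q(z, w) = ((z + (2 + 3))²)² = ((z + 5)²)² = ((5 + z)²)² = (5 + z)⁴)
L(m, G) = 50625 (L(m, G) = (5 + (6 + 4))⁴ = (5 + 10)⁴ = 15⁴ = 50625)
-134 + L(-11, 10)*(-138) = -134 + 50625*(-138) = -134 - 6986250 = -6986384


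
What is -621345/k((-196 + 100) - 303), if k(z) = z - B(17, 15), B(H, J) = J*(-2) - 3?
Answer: 207115/122 ≈ 1697.7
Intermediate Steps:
B(H, J) = -3 - 2*J (B(H, J) = -2*J - 3 = -3 - 2*J)
k(z) = 33 + z (k(z) = z - (-3 - 2*15) = z - (-3 - 30) = z - 1*(-33) = z + 33 = 33 + z)
-621345/k((-196 + 100) - 303) = -621345/(33 + ((-196 + 100) - 303)) = -621345/(33 + (-96 - 303)) = -621345/(33 - 399) = -621345/(-366) = -621345*(-1/366) = 207115/122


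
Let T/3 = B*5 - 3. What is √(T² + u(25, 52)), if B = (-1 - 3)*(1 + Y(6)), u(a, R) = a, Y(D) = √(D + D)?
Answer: √(47986 + 16560*√3) ≈ 276.89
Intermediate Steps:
Y(D) = √2*√D (Y(D) = √(2*D) = √2*√D)
B = -4 - 8*√3 (B = (-1 - 3)*(1 + √2*√6) = -4*(1 + 2*√3) = -4 - 8*√3 ≈ -17.856)
T = -69 - 120*√3 (T = 3*((-4 - 8*√3)*5 - 3) = 3*((-20 - 40*√3) - 3) = 3*(-23 - 40*√3) = -69 - 120*√3 ≈ -276.85)
√(T² + u(25, 52)) = √((-69 - 120*√3)² + 25) = √(25 + (-69 - 120*√3)²)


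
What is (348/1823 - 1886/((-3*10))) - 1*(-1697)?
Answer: 48128774/27345 ≈ 1760.1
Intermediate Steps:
(348/1823 - 1886/((-3*10))) - 1*(-1697) = (348*(1/1823) - 1886/(-30)) + 1697 = (348/1823 - 1886*(-1/30)) + 1697 = (348/1823 + 943/15) + 1697 = 1724309/27345 + 1697 = 48128774/27345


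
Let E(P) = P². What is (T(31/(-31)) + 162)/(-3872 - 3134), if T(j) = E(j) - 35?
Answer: -64/3503 ≈ -0.018270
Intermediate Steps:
T(j) = -35 + j² (T(j) = j² - 35 = -35 + j²)
(T(31/(-31)) + 162)/(-3872 - 3134) = ((-35 + (31/(-31))²) + 162)/(-3872 - 3134) = ((-35 + (31*(-1/31))²) + 162)/(-7006) = ((-35 + (-1)²) + 162)*(-1/7006) = ((-35 + 1) + 162)*(-1/7006) = (-34 + 162)*(-1/7006) = 128*(-1/7006) = -64/3503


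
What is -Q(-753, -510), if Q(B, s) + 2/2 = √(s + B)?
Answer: 1 - I*√1263 ≈ 1.0 - 35.539*I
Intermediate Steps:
Q(B, s) = -1 + √(B + s) (Q(B, s) = -1 + √(s + B) = -1 + √(B + s))
-Q(-753, -510) = -(-1 + √(-753 - 510)) = -(-1 + √(-1263)) = -(-1 + I*√1263) = 1 - I*√1263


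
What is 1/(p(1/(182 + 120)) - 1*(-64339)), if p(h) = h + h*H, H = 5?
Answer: 151/9715192 ≈ 1.5543e-5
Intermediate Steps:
p(h) = 6*h (p(h) = h + h*5 = h + 5*h = 6*h)
1/(p(1/(182 + 120)) - 1*(-64339)) = 1/(6/(182 + 120) - 1*(-64339)) = 1/(6/302 + 64339) = 1/(6*(1/302) + 64339) = 1/(3/151 + 64339) = 1/(9715192/151) = 151/9715192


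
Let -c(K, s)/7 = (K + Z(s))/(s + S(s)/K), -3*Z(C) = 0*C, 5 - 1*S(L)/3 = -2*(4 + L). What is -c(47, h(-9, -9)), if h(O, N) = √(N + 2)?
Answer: 603057/21184 - 819539*I*√7/21184 ≈ 28.468 - 102.36*I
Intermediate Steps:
h(O, N) = √(2 + N)
S(L) = 39 + 6*L (S(L) = 15 - (-6)*(4 + L) = 15 - 3*(-8 - 2*L) = 15 + (24 + 6*L) = 39 + 6*L)
Z(C) = 0 (Z(C) = -0*C = -⅓*0 = 0)
c(K, s) = -7*K/(s + (39 + 6*s)/K) (c(K, s) = -7*(K + 0)/(s + (39 + 6*s)/K) = -7*K/(s + (39 + 6*s)/K))
-c(47, h(-9, -9)) = -(-7)*47²/(39 + 6*√(2 - 9) + 47*√(2 - 9)) = -(-7)*2209/(39 + 6*√(-7) + 47*√(-7)) = -(-7)*2209/(39 + 6*(I*√7) + 47*(I*√7)) = -(-7)*2209/(39 + 6*I*√7 + 47*I*√7) = -(-7)*2209/(39 + 53*I*√7) = -(-15463)/(39 + 53*I*√7) = 15463/(39 + 53*I*√7)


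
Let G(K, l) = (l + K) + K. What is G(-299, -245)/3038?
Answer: -843/3038 ≈ -0.27749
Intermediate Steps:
G(K, l) = l + 2*K (G(K, l) = (K + l) + K = l + 2*K)
G(-299, -245)/3038 = (-245 + 2*(-299))/3038 = (-245 - 598)*(1/3038) = -843*1/3038 = -843/3038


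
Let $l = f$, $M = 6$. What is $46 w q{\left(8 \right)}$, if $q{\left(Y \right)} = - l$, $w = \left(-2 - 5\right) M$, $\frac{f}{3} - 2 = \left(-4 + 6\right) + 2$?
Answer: $34776$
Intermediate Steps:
$f = 18$ ($f = 6 + 3 \left(\left(-4 + 6\right) + 2\right) = 6 + 3 \left(2 + 2\right) = 6 + 3 \cdot 4 = 6 + 12 = 18$)
$l = 18$
$w = -42$ ($w = \left(-2 - 5\right) 6 = \left(-7\right) 6 = -42$)
$q{\left(Y \right)} = -18$ ($q{\left(Y \right)} = \left(-1\right) 18 = -18$)
$46 w q{\left(8 \right)} = 46 \left(-42\right) \left(-18\right) = \left(-1932\right) \left(-18\right) = 34776$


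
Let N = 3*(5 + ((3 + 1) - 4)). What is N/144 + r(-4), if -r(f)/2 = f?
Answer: 389/48 ≈ 8.1042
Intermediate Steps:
r(f) = -2*f
N = 15 (N = 3*(5 + (4 - 4)) = 3*(5 + 0) = 3*5 = 15)
N/144 + r(-4) = 15/144 - 2*(-4) = (1/144)*15 + 8 = 5/48 + 8 = 389/48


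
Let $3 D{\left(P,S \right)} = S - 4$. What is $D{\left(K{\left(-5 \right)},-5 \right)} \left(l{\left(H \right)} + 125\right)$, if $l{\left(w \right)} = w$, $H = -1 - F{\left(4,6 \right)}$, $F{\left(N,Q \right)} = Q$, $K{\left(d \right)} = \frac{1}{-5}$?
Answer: $-354$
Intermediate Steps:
$K{\left(d \right)} = - \frac{1}{5}$
$D{\left(P,S \right)} = - \frac{4}{3} + \frac{S}{3}$ ($D{\left(P,S \right)} = \frac{S - 4}{3} = \frac{-4 + S}{3} = - \frac{4}{3} + \frac{S}{3}$)
$H = -7$ ($H = -1 - 6 = -7$)
$D{\left(K{\left(-5 \right)},-5 \right)} \left(l{\left(H \right)} + 125\right) = \left(- \frac{4}{3} + \frac{1}{3} \left(-5\right)\right) \left(-7 + 125\right) = \left(- \frac{4}{3} - \frac{5}{3}\right) 118 = \left(-3\right) 118 = -354$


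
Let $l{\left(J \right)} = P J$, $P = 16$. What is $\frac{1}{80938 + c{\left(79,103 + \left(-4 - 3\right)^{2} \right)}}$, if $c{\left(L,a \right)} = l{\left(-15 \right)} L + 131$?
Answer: $\frac{1}{62109} \approx 1.6101 \cdot 10^{-5}$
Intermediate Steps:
$l{\left(J \right)} = 16 J$
$c{\left(L,a \right)} = 131 - 240 L$ ($c{\left(L,a \right)} = 16 \left(-15\right) L + 131 = - 240 L + 131 = 131 - 240 L$)
$\frac{1}{80938 + c{\left(79,103 + \left(-4 - 3\right)^{2} \right)}} = \frac{1}{80938 + \left(131 - 18960\right)} = \frac{1}{80938 - 18829} = \frac{1}{62109}$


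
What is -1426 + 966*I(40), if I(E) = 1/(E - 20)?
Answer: -13777/10 ≈ -1377.7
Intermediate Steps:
I(E) = 1/(-20 + E)
-1426 + 966*I(40) = -1426 + 966/(-20 + 40) = -1426 + 966/20 = -1426 + 966*(1/20) = -1426 + 483/10 = -13777/10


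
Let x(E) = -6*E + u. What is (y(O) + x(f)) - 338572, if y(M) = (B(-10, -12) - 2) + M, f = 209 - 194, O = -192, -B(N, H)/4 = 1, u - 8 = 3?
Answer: -338849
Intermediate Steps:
u = 11 (u = 8 + 3 = 11)
B(N, H) = -4 (B(N, H) = -4*1 = -4)
f = 15
x(E) = 11 - 6*E (x(E) = -6*E + 11 = 11 - 6*E)
y(M) = -6 + M (y(M) = (-4 - 2) + M = -6 + M)
(y(O) + x(f)) - 338572 = ((-6 - 192) + (11 - 6*15)) - 338572 = (-198 + (11 - 90)) - 338572 = (-198 - 79) - 338572 = -277 - 338572 = -338849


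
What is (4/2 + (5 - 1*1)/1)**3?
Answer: 216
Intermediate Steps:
(4/2 + (5 - 1*1)/1)**3 = (4*(1/2) + (5 - 1)*1)**3 = (2 + 4*1)**3 = (2 + 4)**3 = 6**3 = 216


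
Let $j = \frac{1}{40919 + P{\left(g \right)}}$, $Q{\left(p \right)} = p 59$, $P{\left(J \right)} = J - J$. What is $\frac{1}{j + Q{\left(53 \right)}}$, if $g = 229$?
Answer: $\frac{40919}{127953714} \approx 0.0003198$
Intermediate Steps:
$P{\left(J \right)} = 0$
$Q{\left(p \right)} = 59 p$
$j = \frac{1}{40919}$ ($j = \frac{1}{40919 + 0} = \frac{1}{40919} \approx 2.4439 \cdot 10^{-5}$)
$\frac{1}{j + Q{\left(53 \right)}} = \frac{1}{\frac{1}{40919} + 59 \cdot 53} = \frac{1}{\frac{1}{40919} + 3127} = \frac{1}{\frac{127953714}{40919}} = \frac{40919}{127953714}$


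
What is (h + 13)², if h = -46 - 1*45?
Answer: 6084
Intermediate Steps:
h = -91 (h = -46 - 45 = -91)
(h + 13)² = (-91 + 13)² = (-78)² = 6084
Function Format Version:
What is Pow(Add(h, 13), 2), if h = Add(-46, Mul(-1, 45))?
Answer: 6084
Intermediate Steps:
h = -91 (h = Add(-46, -45) = -91)
Pow(Add(h, 13), 2) = Pow(Add(-91, 13), 2) = Pow(-78, 2) = 6084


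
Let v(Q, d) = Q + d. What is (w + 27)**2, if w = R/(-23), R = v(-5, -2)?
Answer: 394384/529 ≈ 745.53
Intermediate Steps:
R = -7 (R = -5 - 2 = -7)
w = 7/23 (w = -7/(-23) = -7*(-1/23) = 7/23 ≈ 0.30435)
(w + 27)**2 = (7/23 + 27)**2 = (628/23)**2 = 394384/529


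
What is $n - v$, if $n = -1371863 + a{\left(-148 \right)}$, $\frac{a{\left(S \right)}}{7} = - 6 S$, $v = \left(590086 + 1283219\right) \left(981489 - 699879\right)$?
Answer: $-527542786697$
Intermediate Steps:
$v = 527541421050$ ($v = 1873305 \cdot 281610 = 527541421050$)
$a{\left(S \right)} = - 42 S$ ($a{\left(S \right)} = 7 \left(- 6 S\right) = - 42 S$)
$n = -1365647$ ($n = -1371863 - -6216 = -1371863 + 6216 = -1365647$)
$n - v = -1365647 - 527541421050 = -527542786697$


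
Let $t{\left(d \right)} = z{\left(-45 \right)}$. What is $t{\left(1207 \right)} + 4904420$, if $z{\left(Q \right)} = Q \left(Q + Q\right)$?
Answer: $4908470$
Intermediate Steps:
$z{\left(Q \right)} = 2 Q^{2}$ ($z{\left(Q \right)} = Q 2 Q = 2 Q^{2}$)
$t{\left(d \right)} = 4050$ ($t{\left(d \right)} = 2 \left(-45\right)^{2} = 2 \cdot 2025 = 4050$)
$t{\left(1207 \right)} + 4904420 = 4050 + 4904420 = 4908470$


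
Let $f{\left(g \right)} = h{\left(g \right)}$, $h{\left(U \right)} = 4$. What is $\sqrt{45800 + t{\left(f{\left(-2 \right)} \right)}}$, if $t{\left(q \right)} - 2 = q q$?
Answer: $\sqrt{45818} \approx 214.05$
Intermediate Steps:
$f{\left(g \right)} = 4$
$t{\left(q \right)} = 2 + q^{2}$ ($t{\left(q \right)} = 2 + q q = 2 + q^{2}$)
$\sqrt{45800 + t{\left(f{\left(-2 \right)} \right)}} = \sqrt{45800 + \left(2 + 4^{2}\right)} = \sqrt{45800 + \left(2 + 16\right)} = \sqrt{45800 + 18} = \sqrt{45818}$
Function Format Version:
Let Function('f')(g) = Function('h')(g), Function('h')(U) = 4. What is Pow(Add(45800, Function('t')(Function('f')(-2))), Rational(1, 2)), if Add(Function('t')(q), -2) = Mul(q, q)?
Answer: Pow(45818, Rational(1, 2)) ≈ 214.05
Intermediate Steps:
Function('f')(g) = 4
Function('t')(q) = Add(2, Pow(q, 2)) (Function('t')(q) = Add(2, Mul(q, q)) = Add(2, Pow(q, 2)))
Pow(Add(45800, Function('t')(Function('f')(-2))), Rational(1, 2)) = Pow(Add(45800, Add(2, Pow(4, 2))), Rational(1, 2)) = Pow(Add(45800, Add(2, 16)), Rational(1, 2)) = Pow(Add(45800, 18), Rational(1, 2)) = Pow(45818, Rational(1, 2))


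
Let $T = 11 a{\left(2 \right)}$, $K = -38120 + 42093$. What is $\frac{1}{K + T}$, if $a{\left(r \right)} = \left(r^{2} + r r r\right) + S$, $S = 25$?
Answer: $\frac{1}{4380} \approx 0.00022831$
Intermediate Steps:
$a{\left(r \right)} = 25 + r^{2} + r^{3}$ ($a{\left(r \right)} = \left(r^{2} + r r r\right) + 25 = \left(r^{2} + r^{2} r\right) + 25 = \left(r^{2} + r^{3}\right) + 25 = 25 + r^{2} + r^{3}$)
$K = 3973$
$T = 407$ ($T = 11 \left(25 + 2^{2} + 2^{3}\right) = 11 \left(25 + 4 + 8\right) = 11 \cdot 37 = 407$)
$\frac{1}{K + T} = \frac{1}{3973 + 407} = \frac{1}{4380}$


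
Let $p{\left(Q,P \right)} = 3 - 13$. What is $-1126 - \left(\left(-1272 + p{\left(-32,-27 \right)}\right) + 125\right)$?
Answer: $31$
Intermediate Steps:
$p{\left(Q,P \right)} = -10$ ($p{\left(Q,P \right)} = 3 - 13 = -10$)
$-1126 - \left(\left(-1272 + p{\left(-32,-27 \right)}\right) + 125\right) = -1126 - \left(\left(-1272 - 10\right) + 125\right) = -1126 - \left(-1282 + 125\right) = -1126 - -1157 = -1126 + 1157 = 31$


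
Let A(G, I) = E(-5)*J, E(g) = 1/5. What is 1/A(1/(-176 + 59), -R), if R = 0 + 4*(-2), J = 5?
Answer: 1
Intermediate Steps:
E(g) = ⅕
R = -8 (R = 0 - 8 = -8)
A(G, I) = 1 (A(G, I) = (⅕)*5 = 1)
1/A(1/(-176 + 59), -R) = 1/1 = 1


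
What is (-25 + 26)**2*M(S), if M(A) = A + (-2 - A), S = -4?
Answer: -2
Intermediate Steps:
M(A) = -2
(-25 + 26)**2*M(S) = (-25 + 26)**2*(-2) = 1**2*(-2) = 1*(-2) = -2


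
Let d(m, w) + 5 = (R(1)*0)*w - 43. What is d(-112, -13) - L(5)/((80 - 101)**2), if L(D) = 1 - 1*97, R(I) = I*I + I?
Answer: -7024/147 ≈ -47.782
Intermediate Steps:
R(I) = I + I**2 (R(I) = I**2 + I = I + I**2)
L(D) = -96 (L(D) = 1 - 97 = -96)
d(m, w) = -48 (d(m, w) = -5 + (((1*(1 + 1))*0)*w - 43) = -5 + (((1*2)*0)*w - 43) = -5 + ((2*0)*w - 43) = -5 + (0*w - 43) = -5 + (0 - 43) = -5 - 43 = -48)
d(-112, -13) - L(5)/((80 - 101)**2) = -48 - (-96)/((80 - 101)**2) = -48 - (-96)/((-21)**2) = -48 - (-96)/441 = -48 - 1*(-32/147) = -48 + 32/147 = -7024/147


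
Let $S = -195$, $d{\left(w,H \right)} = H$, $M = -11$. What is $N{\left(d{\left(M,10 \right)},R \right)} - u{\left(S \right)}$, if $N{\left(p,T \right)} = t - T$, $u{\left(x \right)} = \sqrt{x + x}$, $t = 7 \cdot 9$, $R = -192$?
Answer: $255 - i \sqrt{390} \approx 255.0 - 19.748 i$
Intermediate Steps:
$t = 63$
$u{\left(x \right)} = \sqrt{2} \sqrt{x}$ ($u{\left(x \right)} = \sqrt{2 x} = \sqrt{2} \sqrt{x}$)
$N{\left(p,T \right)} = 63 - T$
$N{\left(d{\left(M,10 \right)},R \right)} - u{\left(S \right)} = \left(63 - -192\right) - \sqrt{2} \sqrt{-195} = \left(63 + 192\right) - \sqrt{2} i \sqrt{195} = 255 - i \sqrt{390}$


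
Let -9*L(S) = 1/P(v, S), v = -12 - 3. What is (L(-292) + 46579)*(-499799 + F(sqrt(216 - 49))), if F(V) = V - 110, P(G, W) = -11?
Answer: -2305241369698/99 + 4611322*sqrt(167)/99 ≈ -2.3285e+10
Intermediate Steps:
v = -15
L(S) = 1/99 (L(S) = -1/9/(-11) = -1/9*(-1/11) = 1/99)
F(V) = -110 + V
(L(-292) + 46579)*(-499799 + F(sqrt(216 - 49))) = (1/99 + 46579)*(-499799 + (-110 + sqrt(216 - 49))) = 4611322*(-499799 + (-110 + sqrt(167)))/99 = 4611322*(-499909 + sqrt(167))/99 = -2305241369698/99 + 4611322*sqrt(167)/99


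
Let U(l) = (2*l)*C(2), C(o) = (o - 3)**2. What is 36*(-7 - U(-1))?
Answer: -180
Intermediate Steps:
C(o) = (-3 + o)**2
U(l) = 2*l (U(l) = (2*l)*(-3 + 2)**2 = (2*l)*(-1)**2 = (2*l)*1 = 2*l)
36*(-7 - U(-1)) = 36*(-7 - 2*(-1)) = 36*(-7 - (-2)) = 36*(-7 - 1*(-2)) = 36*(-7 + 2) = 36*(-5) = -180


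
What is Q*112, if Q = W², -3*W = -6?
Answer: 448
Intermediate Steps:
W = 2 (W = -⅓*(-6) = 2)
Q = 4 (Q = 2² = 4)
Q*112 = 4*112 = 448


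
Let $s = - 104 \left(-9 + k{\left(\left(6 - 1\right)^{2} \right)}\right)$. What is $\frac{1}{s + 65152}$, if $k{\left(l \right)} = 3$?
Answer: $\frac{1}{65776} \approx 1.5203 \cdot 10^{-5}$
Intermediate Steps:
$s = 624$ ($s = - 104 \left(-9 + 3\right) = \left(-104\right) \left(-6\right) = 624$)
$\frac{1}{s + 65152} = \frac{1}{624 + 65152} = \frac{1}{65776}$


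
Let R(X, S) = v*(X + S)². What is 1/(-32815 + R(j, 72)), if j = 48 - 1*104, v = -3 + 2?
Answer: -1/33071 ≈ -3.0238e-5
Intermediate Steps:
v = -1
j = -56 (j = 48 - 104 = -56)
R(X, S) = -(S + X)² (R(X, S) = -(X + S)² = -(S + X)²)
1/(-32815 + R(j, 72)) = 1/(-32815 - (72 - 56)²) = 1/(-32815 - 1*16²) = 1/(-32815 - 1*256) = 1/(-32815 - 256) = 1/(-33071) = -1/33071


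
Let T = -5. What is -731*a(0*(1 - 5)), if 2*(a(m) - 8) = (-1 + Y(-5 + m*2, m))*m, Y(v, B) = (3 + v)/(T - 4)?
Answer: -5848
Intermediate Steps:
Y(v, B) = -⅓ - v/9 (Y(v, B) = (3 + v)/(-5 - 4) = (3 + v)/(-9) = (3 + v)*(-⅑) = -⅓ - v/9)
a(m) = 8 + m*(-7/9 - 2*m/9)/2 (a(m) = 8 + ((-1 + (-⅓ - (-5 + m*2)/9))*m)/2 = 8 + ((-1 + (-⅓ - (-5 + 2*m)/9))*m)/2 = 8 + ((-1 + (-⅓ + (5/9 - 2*m/9)))*m)/2 = 8 + ((-1 + (2/9 - 2*m/9))*m)/2 = 8 + ((-7/9 - 2*m/9)*m)/2 = 8 + (m*(-7/9 - 2*m/9))/2 = 8 + m*(-7/9 - 2*m/9)/2)
-731*a(0*(1 - 5)) = -731*(8 - 0*(1 - 5) - (0*(1 - 5))²/9) = -731*(8 - 0*(-4) - (0*(-4))²/9) = -731*(8 - 7/18*0 - ⅑*0²) = -731*(8 + 0 - ⅑*0) = -731*(8 + 0 + 0) = -731*8 = -5848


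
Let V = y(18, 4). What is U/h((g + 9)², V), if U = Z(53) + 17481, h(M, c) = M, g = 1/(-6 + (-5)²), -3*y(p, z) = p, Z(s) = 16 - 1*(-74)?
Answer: 6343131/29584 ≈ 214.41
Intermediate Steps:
Z(s) = 90 (Z(s) = 16 + 74 = 90)
y(p, z) = -p/3
g = 1/19 (g = 1/(-6 + 25) = 1/19 ≈ 0.052632)
V = -6 (V = -⅓*18 = -6)
U = 17571 (U = 90 + 17481 = 17571)
U/h((g + 9)², V) = 17571/((1/19 + 9)²) = 17571/((172/19)²) = 17571/(29584/361) = 17571*(361/29584) = 6343131/29584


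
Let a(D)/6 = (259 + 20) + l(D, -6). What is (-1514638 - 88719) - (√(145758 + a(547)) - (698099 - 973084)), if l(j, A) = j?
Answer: -1878342 - 3*√16746 ≈ -1.8787e+6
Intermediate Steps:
a(D) = 1674 + 6*D (a(D) = 6*((259 + 20) + D) = 6*(279 + D) = 1674 + 6*D)
(-1514638 - 88719) - (√(145758 + a(547)) - (698099 - 973084)) = (-1514638 - 88719) - (√(145758 + (1674 + 6*547)) - (698099 - 973084)) = -1603357 - (√(145758 + (1674 + 3282)) - 1*(-274985)) = -1603357 - (√(145758 + 4956) + 274985) = -1603357 - (√150714 + 274985) = -1603357 - (3*√16746 + 274985) = -1603357 - (274985 + 3*√16746) = -1603357 + (-274985 - 3*√16746) = -1878342 - 3*√16746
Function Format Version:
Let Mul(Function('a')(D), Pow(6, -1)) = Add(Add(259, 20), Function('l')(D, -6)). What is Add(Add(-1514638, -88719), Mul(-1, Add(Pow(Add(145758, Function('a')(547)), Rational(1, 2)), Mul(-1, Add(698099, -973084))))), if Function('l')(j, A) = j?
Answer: Add(-1878342, Mul(-3, Pow(16746, Rational(1, 2)))) ≈ -1.8787e+6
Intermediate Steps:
Function('a')(D) = Add(1674, Mul(6, D)) (Function('a')(D) = Mul(6, Add(Add(259, 20), D)) = Mul(6, Add(279, D)) = Add(1674, Mul(6, D)))
Add(Add(-1514638, -88719), Mul(-1, Add(Pow(Add(145758, Function('a')(547)), Rational(1, 2)), Mul(-1, Add(698099, -973084))))) = Add(Add(-1514638, -88719), Mul(-1, Add(Pow(Add(145758, Add(1674, Mul(6, 547))), Rational(1, 2)), Mul(-1, Add(698099, -973084))))) = Add(-1603357, Mul(-1, Add(Pow(Add(145758, Add(1674, 3282)), Rational(1, 2)), Mul(-1, -274985)))) = Add(-1603357, Mul(-1, Add(Pow(Add(145758, 4956), Rational(1, 2)), 274985))) = Add(-1603357, Mul(-1, Add(Pow(150714, Rational(1, 2)), 274985))) = Add(-1603357, Mul(-1, Add(Mul(3, Pow(16746, Rational(1, 2))), 274985))) = Add(-1603357, Mul(-1, Add(274985, Mul(3, Pow(16746, Rational(1, 2)))))) = Add(-1603357, Add(-274985, Mul(-3, Pow(16746, Rational(1, 2))))) = Add(-1878342, Mul(-3, Pow(16746, Rational(1, 2))))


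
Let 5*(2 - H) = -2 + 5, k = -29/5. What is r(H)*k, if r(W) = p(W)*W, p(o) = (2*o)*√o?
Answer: -2842*√35/625 ≈ -26.902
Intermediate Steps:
p(o) = 2*o^(3/2)
k = -29/5 (k = -29*⅕ = -29/5 ≈ -5.8000)
H = 7/5 (H = 2 - (-2 + 5)/5 = 2 - ⅕*3 = 2 - ⅗ = 7/5 ≈ 1.4000)
r(W) = 2*W^(5/2) (r(W) = (2*W^(3/2))*W = 2*W^(5/2))
r(H)*k = (2*(7/5)^(5/2))*(-29/5) = (2*(49*√35/125))*(-29/5) = (98*√35/125)*(-29/5) = -2842*√35/625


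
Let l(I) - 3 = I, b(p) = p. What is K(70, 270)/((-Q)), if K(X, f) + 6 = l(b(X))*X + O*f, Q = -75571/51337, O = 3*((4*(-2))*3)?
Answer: -735967232/75571 ≈ -9738.8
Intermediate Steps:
l(I) = 3 + I
O = -72 (O = 3*(-8*3) = 3*(-24) = -72)
Q = -75571/51337 (Q = -75571*1/51337 = -75571/51337 ≈ -1.4721)
K(X, f) = -6 - 72*f + X*(3 + X) (K(X, f) = -6 + ((3 + X)*X - 72*f) = -6 + (X*(3 + X) - 72*f) = -6 + (-72*f + X*(3 + X)) = -6 - 72*f + X*(3 + X))
K(70, 270)/((-Q)) = (-6 - 72*270 + 70*(3 + 70))/((-1*(-75571/51337))) = (-6 - 19440 + 70*73)/(75571/51337) = (-6 - 19440 + 5110)*(51337/75571) = -14336*51337/75571 = -735967232/75571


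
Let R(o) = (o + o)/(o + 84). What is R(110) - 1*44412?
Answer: -4307854/97 ≈ -44411.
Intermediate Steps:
R(o) = 2*o/(84 + o) (R(o) = (2*o)/(84 + o) = 2*o/(84 + o))
R(110) - 1*44412 = 2*110/(84 + 110) - 1*44412 = 2*110/194 - 44412 = 2*110*(1/194) - 44412 = 110/97 - 44412 = -4307854/97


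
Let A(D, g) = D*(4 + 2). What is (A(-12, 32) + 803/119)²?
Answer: 60295225/14161 ≈ 4257.8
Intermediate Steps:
A(D, g) = 6*D (A(D, g) = D*6 = 6*D)
(A(-12, 32) + 803/119)² = (6*(-12) + 803/119)² = (-72 + 803*(1/119))² = (-72 + 803/119)² = (-7765/119)² = 60295225/14161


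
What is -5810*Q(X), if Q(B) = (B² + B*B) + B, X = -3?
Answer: -87150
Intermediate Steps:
Q(B) = B + 2*B² (Q(B) = (B² + B²) + B = 2*B² + B = B + 2*B²)
-5810*Q(X) = -(-17430)*(1 + 2*(-3)) = -(-17430)*(1 - 6) = -(-17430)*(-5) = -5810*15 = -87150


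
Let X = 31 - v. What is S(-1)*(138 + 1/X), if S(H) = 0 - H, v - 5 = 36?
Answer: 1379/10 ≈ 137.90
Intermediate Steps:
v = 41 (v = 5 + 36 = 41)
S(H) = -H
X = -10 (X = 31 - 1*41 = 31 - 41 = -10)
S(-1)*(138 + 1/X) = (-1*(-1))*(138 + 1/(-10)) = 1*(138 - ⅒) = 1*(1379/10) = 1379/10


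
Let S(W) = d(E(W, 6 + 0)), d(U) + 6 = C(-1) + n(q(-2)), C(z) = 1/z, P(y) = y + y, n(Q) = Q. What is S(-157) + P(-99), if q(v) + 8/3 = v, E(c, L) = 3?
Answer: -629/3 ≈ -209.67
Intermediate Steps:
q(v) = -8/3 + v
P(y) = 2*y
d(U) = -35/3 (d(U) = -6 + (1/(-1) + (-8/3 - 2)) = -6 + (-1 - 14/3) = -6 - 17/3 = -35/3)
S(W) = -35/3
S(-157) + P(-99) = -35/3 + 2*(-99) = -35/3 - 198 = -629/3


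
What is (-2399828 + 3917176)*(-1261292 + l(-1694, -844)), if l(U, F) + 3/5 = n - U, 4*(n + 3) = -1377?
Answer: -9558881578029/5 ≈ -1.9118e+12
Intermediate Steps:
n = -1389/4 (n = -3 + (¼)*(-1377) = -3 - 1377/4 = -1389/4 ≈ -347.25)
l(U, F) = -6957/20 - U (l(U, F) = -⅗ + (-1389/4 - U) = -6957/20 - U)
(-2399828 + 3917176)*(-1261292 + l(-1694, -844)) = (-2399828 + 3917176)*(-1261292 + (-6957/20 - 1*(-1694))) = 1517348*(-1261292 + (-6957/20 + 1694)) = 1517348*(-1261292 + 26923/20) = 1517348*(-25198917/20) = -9558881578029/5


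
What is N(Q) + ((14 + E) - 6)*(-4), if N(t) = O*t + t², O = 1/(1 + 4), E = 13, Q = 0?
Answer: -84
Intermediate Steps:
O = ⅕ (O = 1/5 = ⅕ ≈ 0.20000)
N(t) = t² + t/5 (N(t) = t/5 + t² = t² + t/5)
N(Q) + ((14 + E) - 6)*(-4) = 0*(⅕ + 0) + ((14 + 13) - 6)*(-4) = 0*(⅕) + (27 - 6)*(-4) = 0 + 21*(-4) = 0 - 84 = -84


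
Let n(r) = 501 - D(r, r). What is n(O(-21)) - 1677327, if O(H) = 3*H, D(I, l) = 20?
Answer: -1676846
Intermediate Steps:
n(r) = 481 (n(r) = 501 - 1*20 = 501 - 20 = 481)
n(O(-21)) - 1677327 = 481 - 1677327 = -1676846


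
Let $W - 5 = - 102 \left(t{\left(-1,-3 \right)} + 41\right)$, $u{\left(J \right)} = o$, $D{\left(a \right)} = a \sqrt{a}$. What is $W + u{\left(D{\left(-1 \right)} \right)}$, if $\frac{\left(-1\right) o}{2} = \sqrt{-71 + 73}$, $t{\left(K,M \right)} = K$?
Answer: $-4075 - 2 \sqrt{2} \approx -4077.8$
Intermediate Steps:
$o = - 2 \sqrt{2}$ ($o = - 2 \sqrt{-71 + 73} = - 2 \sqrt{2} \approx -2.8284$)
$D{\left(a \right)} = a^{\frac{3}{2}}$
$u{\left(J \right)} = - 2 \sqrt{2}$
$W = -4075$ ($W = 5 - 102 \left(-1 + 41\right) = 5 - 4080 = -4075$)
$W + u{\left(D{\left(-1 \right)} \right)} = -4075 - 2 \sqrt{2}$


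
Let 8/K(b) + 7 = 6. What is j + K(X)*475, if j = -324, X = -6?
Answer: -4124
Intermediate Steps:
K(b) = -8 (K(b) = 8/(-7 + 6) = 8/(-1) = 8*(-1) = -8)
j + K(X)*475 = -324 - 8*475 = -324 - 3800 = -4124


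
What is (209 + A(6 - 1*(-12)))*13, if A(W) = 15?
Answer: 2912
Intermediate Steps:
(209 + A(6 - 1*(-12)))*13 = (209 + 15)*13 = 224*13 = 2912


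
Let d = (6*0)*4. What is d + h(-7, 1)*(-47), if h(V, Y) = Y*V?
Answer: 329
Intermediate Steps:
h(V, Y) = V*Y
d = 0 (d = 0*4 = 0)
d + h(-7, 1)*(-47) = 0 - 7*1*(-47) = 0 - 7*(-47) = 0 + 329 = 329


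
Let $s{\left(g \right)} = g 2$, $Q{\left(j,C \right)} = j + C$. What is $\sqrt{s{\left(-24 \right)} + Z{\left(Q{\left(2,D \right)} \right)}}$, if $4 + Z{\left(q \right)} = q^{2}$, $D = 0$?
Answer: $4 i \sqrt{3} \approx 6.9282 i$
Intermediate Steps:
$Q{\left(j,C \right)} = C + j$
$s{\left(g \right)} = 2 g$
$Z{\left(q \right)} = -4 + q^{2}$
$\sqrt{s{\left(-24 \right)} + Z{\left(Q{\left(2,D \right)} \right)}} = \sqrt{2 \left(-24\right) - \left(4 - \left(0 + 2\right)^{2}\right)} = \sqrt{-48 - \left(4 - 2^{2}\right)} = \sqrt{-48 + \left(-4 + 4\right)} = \sqrt{-48 + 0} = \sqrt{-48} = 4 i \sqrt{3}$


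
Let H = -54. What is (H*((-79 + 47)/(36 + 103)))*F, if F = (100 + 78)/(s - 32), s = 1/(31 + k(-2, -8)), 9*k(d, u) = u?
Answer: -83355264/1204157 ≈ -69.223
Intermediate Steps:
k(d, u) = u/9
s = 9/271 (s = 1/(31 + (⅑)*(-8)) = 1/(31 - 8/9) = 1/(271/9) = 9/271 ≈ 0.033210)
F = -48238/8663 (F = (100 + 78)/(9/271 - 32) = 178/(-8663/271) = 178*(-271/8663) = -48238/8663 ≈ -5.5683)
(H*((-79 + 47)/(36 + 103)))*F = -54*(-79 + 47)/(36 + 103)*(-48238/8663) = -(-1728)/139*(-48238/8663) = -54*(-32/139)*(-48238/8663) = (1728/139)*(-48238/8663) = -83355264/1204157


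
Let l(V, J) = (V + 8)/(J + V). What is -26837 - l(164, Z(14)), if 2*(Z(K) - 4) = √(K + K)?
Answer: -108184075/4031 + 172*√7/28217 ≈ -26838.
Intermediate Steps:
Z(K) = 4 + √2*√K/2 (Z(K) = 4 + √(K + K)/2 = 4 + √(2*K)/2 = 4 + (√2*√K)/2 = 4 + √2*√K/2)
l(V, J) = (8 + V)/(J + V)
-26837 - l(164, Z(14)) = -26837 - (8 + 164)/((4 + √2*√14/2) + 164) = -26837 - 172/((4 + √7) + 164) = -26837 - 172/(168 + √7)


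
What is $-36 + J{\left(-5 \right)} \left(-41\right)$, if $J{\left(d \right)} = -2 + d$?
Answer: $251$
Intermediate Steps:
$-36 + J{\left(-5 \right)} \left(-41\right) = -36 + \left(-2 - 5\right) \left(-41\right) = -36 - -287 = -36 + 287 = 251$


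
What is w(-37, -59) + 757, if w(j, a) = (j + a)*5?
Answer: 277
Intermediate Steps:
w(j, a) = 5*a + 5*j (w(j, a) = (a + j)*5 = 5*a + 5*j)
w(-37, -59) + 757 = (5*(-59) + 5*(-37)) + 757 = (-295 - 185) + 757 = -480 + 757 = 277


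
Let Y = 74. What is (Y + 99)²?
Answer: 29929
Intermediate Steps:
(Y + 99)² = (74 + 99)² = 173² = 29929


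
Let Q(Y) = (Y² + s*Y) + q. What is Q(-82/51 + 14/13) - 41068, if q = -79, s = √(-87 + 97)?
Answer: -18086821739/439569 - 352*√10/663 ≈ -41148.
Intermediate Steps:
s = √10 ≈ 3.1623
Q(Y) = -79 + Y² + Y*√10 (Q(Y) = (Y² + √10*Y) - 79 = (Y² + Y*√10) - 79 = -79 + Y² + Y*√10)
Q(-82/51 + 14/13) - 41068 = (-79 + (-82/51 + 14/13)² + (-82/51 + 14/13)*√10) - 41068 = (-79 + (-352/663)² - 352*√10/663) - 41068 = (-79 + 123904/439569 - 352*√10/663) - 41068 = (-34602047/439569 - 352*√10/663) - 41068 = -18086821739/439569 - 352*√10/663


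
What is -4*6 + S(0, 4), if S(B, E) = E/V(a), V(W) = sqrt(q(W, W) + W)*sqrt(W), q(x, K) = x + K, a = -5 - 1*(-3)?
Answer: -24 - 2*sqrt(3)/3 ≈ -25.155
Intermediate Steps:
a = -2 (a = -5 + 3 = -2)
q(x, K) = K + x
V(W) = W*sqrt(3) (V(W) = sqrt((W + W) + W)*sqrt(W) = sqrt(2*W + W)*sqrt(W) = sqrt(3*W)*sqrt(W) = (sqrt(3)*sqrt(W))*sqrt(W) = W*sqrt(3))
S(B, E) = -E*sqrt(3)/6 (S(B, E) = E/((-2*sqrt(3))) = E*(-sqrt(3)/6) = -E*sqrt(3)/6)
-4*6 + S(0, 4) = -4*6 - 1/6*4*sqrt(3) = -24 - 2*sqrt(3)/3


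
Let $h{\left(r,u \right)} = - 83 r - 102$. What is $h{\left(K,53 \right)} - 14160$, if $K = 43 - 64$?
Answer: $-12519$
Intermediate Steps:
$K = -21$
$h{\left(r,u \right)} = -102 - 83 r$
$h{\left(K,53 \right)} - 14160 = \left(-102 - -1743\right) - 14160 = \left(-102 + 1743\right) - 14160 = 1641 - 14160 = -12519$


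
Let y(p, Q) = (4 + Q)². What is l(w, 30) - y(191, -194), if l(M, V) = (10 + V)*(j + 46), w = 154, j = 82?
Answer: -30980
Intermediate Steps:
l(M, V) = 1280 + 128*V (l(M, V) = (10 + V)*(82 + 46) = (10 + V)*128 = 1280 + 128*V)
l(w, 30) - y(191, -194) = (1280 + 128*30) - (4 - 194)² = (1280 + 3840) - 1*(-190)² = 5120 - 1*36100 = 5120 - 36100 = -30980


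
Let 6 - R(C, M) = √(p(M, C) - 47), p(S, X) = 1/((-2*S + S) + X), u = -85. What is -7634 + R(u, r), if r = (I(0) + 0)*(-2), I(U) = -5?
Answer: -7628 - I*√424270/95 ≈ -7628.0 - 6.8564*I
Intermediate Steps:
r = 10 (r = (-5 + 0)*(-2) = -5*(-2) = 10)
p(S, X) = 1/(X - S) (p(S, X) = 1/(-S + X) = 1/(X - S))
R(C, M) = 6 - √(-47 - 1/(M - C)) (R(C, M) = 6 - √(-1/(M - C) - 47) = 6 - √(-47 - 1/(M - C)))
-7634 + R(u, r) = -7634 + (6 - √((1 - 47*(-85) + 47*10)/(-85 - 1*10))) = -7634 + (6 - √((1 + 3995 + 470)/(-85 - 10))) = -7634 + (6 - √(4466/(-95))) = -7634 + (6 - √(-1/95*4466)) = -7634 + (6 - √(-4466/95)) = -7634 + (6 - I*√424270/95) = -7628 - I*√424270/95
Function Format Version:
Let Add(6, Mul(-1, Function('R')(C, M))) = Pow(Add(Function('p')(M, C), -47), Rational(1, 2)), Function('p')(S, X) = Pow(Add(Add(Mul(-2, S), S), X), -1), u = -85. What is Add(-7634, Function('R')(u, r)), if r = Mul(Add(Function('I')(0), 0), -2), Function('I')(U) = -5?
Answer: Add(-7628, Mul(Rational(-1, 95), I, Pow(424270, Rational(1, 2)))) ≈ Add(-7628.0, Mul(-6.8564, I))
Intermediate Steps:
r = 10 (r = Mul(Add(-5, 0), -2) = Mul(-5, -2) = 10)
Function('p')(S, X) = Pow(Add(X, Mul(-1, S)), -1) (Function('p')(S, X) = Pow(Add(Mul(-1, S), X), -1) = Pow(Add(X, Mul(-1, S)), -1))
Function('R')(C, M) = Add(6, Mul(-1, Pow(Add(-47, Mul(-1, Pow(Add(M, Mul(-1, C)), -1))), Rational(1, 2)))) (Function('R')(C, M) = Add(6, Mul(-1, Pow(Add(Mul(-1, Pow(Add(M, Mul(-1, C)), -1)), -47), Rational(1, 2)))) = Add(6, Mul(-1, Pow(Add(-47, Mul(-1, Pow(Add(M, Mul(-1, C)), -1))), Rational(1, 2)))))
Add(-7634, Function('R')(u, r)) = Add(-7634, Add(6, Mul(-1, Pow(Mul(Pow(Add(-85, Mul(-1, 10)), -1), Add(1, Mul(-47, -85), Mul(47, 10))), Rational(1, 2))))) = Add(-7634, Add(6, Mul(-1, Pow(Mul(Pow(Add(-85, -10), -1), Add(1, 3995, 470)), Rational(1, 2))))) = Add(-7634, Add(6, Mul(-1, Pow(Mul(Pow(-95, -1), 4466), Rational(1, 2))))) = Add(-7634, Add(6, Mul(-1, Pow(Mul(Rational(-1, 95), 4466), Rational(1, 2))))) = Add(-7634, Add(6, Mul(-1, Pow(Rational(-4466, 95), Rational(1, 2))))) = Add(-7634, Add(6, Mul(-1, Mul(Rational(1, 95), I, Pow(424270, Rational(1, 2)))))) = Add(-7634, Add(6, Mul(Rational(-1, 95), I, Pow(424270, Rational(1, 2))))) = Add(-7628, Mul(Rational(-1, 95), I, Pow(424270, Rational(1, 2))))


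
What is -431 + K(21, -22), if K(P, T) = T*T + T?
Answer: 31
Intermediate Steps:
K(P, T) = T + T² (K(P, T) = T² + T = T + T²)
-431 + K(21, -22) = -431 - 22*(1 - 22) = -431 - 22*(-21) = -431 + 462 = 31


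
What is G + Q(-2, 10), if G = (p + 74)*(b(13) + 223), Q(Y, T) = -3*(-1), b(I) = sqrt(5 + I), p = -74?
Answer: 3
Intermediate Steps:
Q(Y, T) = 3
G = 0 (G = (-74 + 74)*(sqrt(5 + 13) + 223) = 0*(sqrt(18) + 223) = 0*(3*sqrt(2) + 223) = 0*(223 + 3*sqrt(2)) = 0)
G + Q(-2, 10) = 0 + 3 = 3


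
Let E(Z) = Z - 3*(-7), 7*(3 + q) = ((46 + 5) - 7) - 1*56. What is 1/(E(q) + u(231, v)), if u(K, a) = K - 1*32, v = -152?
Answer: 7/1507 ≈ 0.0046450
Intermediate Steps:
q = -33/7 (q = -3 + (((46 + 5) - 7) - 1*56)/7 = -3 + ((51 - 7) - 56)/7 = -3 + (44 - 56)/7 = -3 + (1/7)*(-12) = -3 - 12/7 = -33/7 ≈ -4.7143)
E(Z) = 21 + Z (E(Z) = Z + 21 = 21 + Z)
u(K, a) = -32 + K (u(K, a) = K - 32 = -32 + K)
1/(E(q) + u(231, v)) = 1/((21 - 33/7) + (-32 + 231)) = 1/(114/7 + 199) = 1/(1507/7) = 7/1507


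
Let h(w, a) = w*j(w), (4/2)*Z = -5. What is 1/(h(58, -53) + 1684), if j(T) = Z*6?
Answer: 1/814 ≈ 0.0012285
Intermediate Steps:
Z = -5/2 (Z = (½)*(-5) = -5/2 ≈ -2.5000)
j(T) = -15 (j(T) = -5/2*6 = -15)
h(w, a) = -15*w (h(w, a) = w*(-15) = -15*w)
1/(h(58, -53) + 1684) = 1/(-15*58 + 1684) = 1/(-870 + 1684) = 1/814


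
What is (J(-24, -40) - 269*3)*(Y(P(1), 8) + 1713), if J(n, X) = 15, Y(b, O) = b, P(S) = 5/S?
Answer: -1360656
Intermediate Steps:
(J(-24, -40) - 269*3)*(Y(P(1), 8) + 1713) = (15 - 269*3)*(5/1 + 1713) = (15 - 807)*(5*1 + 1713) = -792*(5 + 1713) = -792*1718 = -1360656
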